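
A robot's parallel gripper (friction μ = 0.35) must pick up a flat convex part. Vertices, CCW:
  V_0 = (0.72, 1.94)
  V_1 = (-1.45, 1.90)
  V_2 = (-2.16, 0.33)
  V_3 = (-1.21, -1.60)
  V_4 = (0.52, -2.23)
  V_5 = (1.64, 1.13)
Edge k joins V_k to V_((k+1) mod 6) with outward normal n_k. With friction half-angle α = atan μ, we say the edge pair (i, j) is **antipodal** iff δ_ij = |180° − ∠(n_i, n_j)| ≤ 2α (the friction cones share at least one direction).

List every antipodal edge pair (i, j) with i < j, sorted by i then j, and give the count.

α = atan 0.35 = 19.29°;  2α = 38.58°
n_0 = (-0.0184, +0.9998)
n_1 = (-0.9112, +0.4121)
n_2 = (-0.8972, -0.4416)
n_3 = (-0.3422, -0.9396)
n_4 = (+0.9487, -0.3162)
n_5 = (+0.6608, +0.7506)
  (0,1): δ = 115.39°  ·
  (0,2): δ = 64.85°  ·
  (0,3): δ = 21.07°  ✓
  (0,4): δ = 70.51°  ·
  (0,5): δ = 137.58°  ·
  (1,2): δ = 129.46°  ·
  (1,3): δ = 85.68°  ·
  (1,4): δ = 5.90°  ✓
  (1,5): δ = 72.97°  ·
  (2,3): δ = 136.22°  ·
  (2,4): δ = 44.64°  ·
  (2,5): δ = 22.43°  ✓
  (3,4): δ = 88.43°  ·
  (3,5): δ = 21.35°  ✓
  (4,5): δ = 112.93°  ·
antipodal pairs: 4

count = 4; pairs: (0,3), (1,4), (2,5), (3,5)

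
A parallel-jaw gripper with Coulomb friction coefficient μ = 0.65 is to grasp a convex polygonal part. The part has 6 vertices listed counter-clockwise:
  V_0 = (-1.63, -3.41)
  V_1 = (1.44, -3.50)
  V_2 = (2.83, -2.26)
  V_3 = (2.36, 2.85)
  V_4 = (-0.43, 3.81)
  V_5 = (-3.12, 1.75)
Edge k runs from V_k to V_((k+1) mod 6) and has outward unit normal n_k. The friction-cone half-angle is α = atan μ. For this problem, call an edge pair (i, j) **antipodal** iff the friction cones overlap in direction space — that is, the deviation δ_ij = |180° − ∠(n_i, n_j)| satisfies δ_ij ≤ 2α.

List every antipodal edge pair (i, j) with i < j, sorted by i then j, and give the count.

α = atan 0.65 = 33.02°;  2α = 66.05°
n_0 = (-0.0293, -0.9996)
n_1 = (+0.6657, -0.7462)
n_2 = (+0.9958, +0.0916)
n_3 = (+0.3254, +0.9456)
n_4 = (-0.6080, +0.7939)
n_5 = (-0.9607, -0.2774)
  (0,1): δ = 136.59°  ·
  (0,2): δ = 83.07°  ·
  (0,3): δ = 17.31°  ✓
  (0,4): δ = 39.12°  ✓
  (0,5): δ = 107.79°  ·
  (1,2): δ = 126.48°  ·
  (1,3): δ = 60.72°  ✓
  (1,4): δ = 4.29°  ✓
  (1,5): δ = 64.37°  ✓
  (2,3): δ = 114.24°  ·
  (2,4): δ = 57.81°  ✓
  (2,5): δ = 10.85°  ✓
  (3,4): δ = 123.57°  ·
  (3,5): δ = 54.91°  ✓
  (4,5): δ = 111.34°  ·
antipodal pairs: 8

count = 8; pairs: (0,3), (0,4), (1,3), (1,4), (1,5), (2,4), (2,5), (3,5)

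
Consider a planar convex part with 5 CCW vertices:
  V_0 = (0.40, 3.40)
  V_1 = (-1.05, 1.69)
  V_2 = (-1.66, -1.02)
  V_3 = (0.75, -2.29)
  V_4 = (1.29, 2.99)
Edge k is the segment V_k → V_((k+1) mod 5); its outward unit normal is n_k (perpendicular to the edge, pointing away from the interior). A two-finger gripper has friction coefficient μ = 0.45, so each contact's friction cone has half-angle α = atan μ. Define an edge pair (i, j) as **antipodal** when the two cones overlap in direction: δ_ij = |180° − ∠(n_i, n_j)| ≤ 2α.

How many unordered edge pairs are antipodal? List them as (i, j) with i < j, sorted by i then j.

α = atan 0.45 = 24.23°;  2α = 48.46°
n_0 = (-0.7627, +0.6467)
n_1 = (-0.9756, +0.2196)
n_2 = (-0.4662, -0.8847)
n_3 = (+0.9948, -0.1017)
n_4 = (+0.4184, +0.9083)
  (0,1): δ = 152.39°  ·
  (0,2): δ = 77.49°  ·
  (0,3): δ = 34.46°  ✓
  (0,4): δ = 105.56°  ·
  (1,2): δ = 105.10°  ·
  (1,3): δ = 6.85°  ✓
  (1,4): δ = 77.95°  ·
  (2,3): δ = 68.05°  ·
  (2,4): δ = 3.05°  ✓
  (3,4): δ = 108.89°  ·
antipodal pairs: 3

count = 3; pairs: (0,3), (1,3), (2,4)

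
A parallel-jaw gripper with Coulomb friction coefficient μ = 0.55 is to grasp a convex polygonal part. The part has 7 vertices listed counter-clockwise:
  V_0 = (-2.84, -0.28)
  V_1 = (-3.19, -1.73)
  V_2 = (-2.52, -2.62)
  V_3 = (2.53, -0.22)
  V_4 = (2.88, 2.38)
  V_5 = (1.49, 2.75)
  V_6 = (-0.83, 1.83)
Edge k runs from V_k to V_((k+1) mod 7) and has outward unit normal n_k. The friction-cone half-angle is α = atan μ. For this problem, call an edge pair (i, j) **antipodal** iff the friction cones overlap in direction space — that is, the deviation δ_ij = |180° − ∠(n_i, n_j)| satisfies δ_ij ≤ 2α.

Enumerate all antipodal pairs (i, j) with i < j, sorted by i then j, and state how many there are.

count = 8; pairs: (0,2), (0,3), (1,3), (1,4), (2,4), (2,5), (2,6), (3,6)

α = atan 0.55 = 28.81°;  2α = 57.62°
n_0 = (-0.9721, +0.2346)
n_1 = (-0.7989, -0.6014)
n_2 = (+0.4292, -0.9032)
n_3 = (+0.9911, -0.1334)
n_4 = (+0.2572, +0.9664)
n_5 = (-0.3686, +0.9296)
n_6 = (-0.7241, +0.6897)
  (0,1): δ = 129.46°  ·
  (0,2): δ = 51.01°  ✓
  (0,3): δ = 5.90°  ✓
  (0,4): δ = 88.66°  ·
  (0,5): δ = 125.20°  ·
  (0,6): δ = 149.96°  ·
  (1,2): δ = 101.55°  ·
  (1,3): δ = 44.64°  ✓
  (1,4): δ = 38.12°  ✓
  (1,5): δ = 74.66°  ·
  (1,6): δ = 99.42°  ·
  (2,3): δ = 123.09°  ·
  (2,4): δ = 40.33°  ✓
  (2,5): δ = 3.79°  ✓
  (2,6): δ = 20.97°  ✓
  (3,4): δ = 97.24°  ·
  (3,5): δ = 60.70°  ·
  (3,6): δ = 35.94°  ✓
  (4,5): δ = 143.46°  ·
  (4,6): δ = 118.70°  ·
  (5,6): δ = 155.24°  ·
antipodal pairs: 8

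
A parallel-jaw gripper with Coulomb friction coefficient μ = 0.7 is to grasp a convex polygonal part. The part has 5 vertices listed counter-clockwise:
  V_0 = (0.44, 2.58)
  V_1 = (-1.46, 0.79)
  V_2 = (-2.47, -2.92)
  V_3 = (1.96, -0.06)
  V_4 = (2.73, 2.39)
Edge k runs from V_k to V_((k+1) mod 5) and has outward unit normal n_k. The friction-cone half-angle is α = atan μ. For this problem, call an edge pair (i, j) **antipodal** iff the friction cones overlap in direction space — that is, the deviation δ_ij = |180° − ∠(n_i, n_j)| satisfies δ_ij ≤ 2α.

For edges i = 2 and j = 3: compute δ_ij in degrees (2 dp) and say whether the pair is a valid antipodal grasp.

δ = 140.29°, invalid

α = atan 0.7 = 34.99°;  2α = 69.98°
edge 2: e_2 = (+4.43, +2.86);  n_2 = (+0.5424, -0.8401)
edge 3: e_3 = (+0.77, +2.45);  n_3 = (+0.9540, -0.2998)
∠(n_2, n_3) = 39.71°
δ = |180° − 39.71°| = 140.29°
140.29° > 2α = 69.98°  →  invalid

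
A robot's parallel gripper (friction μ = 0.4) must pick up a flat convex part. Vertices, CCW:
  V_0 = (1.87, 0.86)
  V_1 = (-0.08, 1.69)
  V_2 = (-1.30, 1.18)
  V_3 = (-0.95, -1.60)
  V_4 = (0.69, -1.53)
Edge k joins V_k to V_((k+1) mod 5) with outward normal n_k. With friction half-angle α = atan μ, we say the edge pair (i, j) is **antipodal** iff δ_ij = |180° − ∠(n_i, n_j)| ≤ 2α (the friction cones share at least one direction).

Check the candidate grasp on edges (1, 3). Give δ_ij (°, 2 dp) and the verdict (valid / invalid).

α = atan 0.4 = 21.80°;  2α = 43.60°
edge 1: e_1 = (-1.22, -0.51);  n_1 = (-0.3857, +0.9226)
edge 3: e_3 = (+1.64, +0.07);  n_3 = (+0.0426, -0.9991)
∠(n_1, n_3) = 159.76°
δ = |180° − 159.76°| = 20.24°
20.24° ≤ 2α = 43.60°  →  valid

δ = 20.24°, valid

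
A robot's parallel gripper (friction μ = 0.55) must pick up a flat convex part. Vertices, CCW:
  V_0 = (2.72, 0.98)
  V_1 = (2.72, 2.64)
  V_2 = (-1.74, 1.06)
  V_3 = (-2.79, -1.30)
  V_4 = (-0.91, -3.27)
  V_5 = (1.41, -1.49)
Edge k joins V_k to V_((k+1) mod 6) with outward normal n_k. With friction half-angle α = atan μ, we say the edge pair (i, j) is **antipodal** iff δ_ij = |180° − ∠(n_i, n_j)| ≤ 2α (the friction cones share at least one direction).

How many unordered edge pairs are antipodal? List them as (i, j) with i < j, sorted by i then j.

α = atan 0.55 = 28.81°;  2α = 57.62°
n_0 = (+1.0000, -0.0000)
n_1 = (-0.3339, +0.9426)
n_2 = (-0.9137, +0.4065)
n_3 = (-0.7234, -0.6904)
n_4 = (+0.6087, -0.7934)
n_5 = (+0.8834, -0.4685)
  (0,1): δ = 70.49°  ·
  (0,2): δ = 23.99°  ✓
  (0,3): δ = 43.66°  ✓
  (0,4): δ = 127.50°  ·
  (0,5): δ = 152.06°  ·
  (1,2): δ = 133.49°  ·
  (1,3): δ = 65.85°  ·
  (1,4): δ = 17.99°  ✓
  (1,5): δ = 42.55°  ✓
  (2,3): δ = 112.35°  ·
  (2,4): δ = 28.52°  ✓
  (2,5): δ = 3.95°  ✓
  (3,4): δ = 96.16°  ·
  (3,5): δ = 71.60°  ·
  (4,5): δ = 155.44°  ·
antipodal pairs: 6

count = 6; pairs: (0,2), (0,3), (1,4), (1,5), (2,4), (2,5)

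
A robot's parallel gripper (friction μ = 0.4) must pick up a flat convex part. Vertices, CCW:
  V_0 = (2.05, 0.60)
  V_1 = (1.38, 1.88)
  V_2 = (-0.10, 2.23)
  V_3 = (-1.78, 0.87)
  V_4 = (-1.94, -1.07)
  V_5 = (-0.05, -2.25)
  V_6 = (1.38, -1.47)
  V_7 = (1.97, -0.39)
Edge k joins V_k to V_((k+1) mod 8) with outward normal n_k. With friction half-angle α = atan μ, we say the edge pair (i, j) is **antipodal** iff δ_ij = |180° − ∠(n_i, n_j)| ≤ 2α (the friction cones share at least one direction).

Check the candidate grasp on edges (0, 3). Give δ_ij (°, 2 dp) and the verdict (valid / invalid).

α = atan 0.4 = 21.80°;  2α = 43.60°
edge 0: e_0 = (-0.67, +1.28);  n_0 = (+0.8860, +0.4637)
edge 3: e_3 = (-0.16, -1.94);  n_3 = (-0.9966, +0.0822)
∠(n_0, n_3) = 147.66°
δ = |180° − 147.66°| = 32.34°
32.34° ≤ 2α = 43.60°  →  valid

δ = 32.34°, valid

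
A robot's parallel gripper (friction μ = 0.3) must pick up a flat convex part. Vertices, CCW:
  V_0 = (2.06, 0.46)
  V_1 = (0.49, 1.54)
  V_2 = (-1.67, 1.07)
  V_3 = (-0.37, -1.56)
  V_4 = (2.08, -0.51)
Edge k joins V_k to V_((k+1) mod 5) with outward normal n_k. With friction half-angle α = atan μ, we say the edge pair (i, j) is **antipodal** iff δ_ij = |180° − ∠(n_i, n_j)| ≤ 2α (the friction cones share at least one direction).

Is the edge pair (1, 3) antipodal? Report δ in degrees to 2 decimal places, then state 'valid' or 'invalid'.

α = atan 0.3 = 16.70°;  2α = 33.40°
edge 1: e_1 = (-2.16, -0.47);  n_1 = (-0.2126, +0.9771)
edge 3: e_3 = (+2.45, +1.05);  n_3 = (+0.3939, -0.9191)
∠(n_1, n_3) = 169.08°
δ = |180° − 169.08°| = 10.92°
10.92° ≤ 2α = 33.40°  →  valid

δ = 10.92°, valid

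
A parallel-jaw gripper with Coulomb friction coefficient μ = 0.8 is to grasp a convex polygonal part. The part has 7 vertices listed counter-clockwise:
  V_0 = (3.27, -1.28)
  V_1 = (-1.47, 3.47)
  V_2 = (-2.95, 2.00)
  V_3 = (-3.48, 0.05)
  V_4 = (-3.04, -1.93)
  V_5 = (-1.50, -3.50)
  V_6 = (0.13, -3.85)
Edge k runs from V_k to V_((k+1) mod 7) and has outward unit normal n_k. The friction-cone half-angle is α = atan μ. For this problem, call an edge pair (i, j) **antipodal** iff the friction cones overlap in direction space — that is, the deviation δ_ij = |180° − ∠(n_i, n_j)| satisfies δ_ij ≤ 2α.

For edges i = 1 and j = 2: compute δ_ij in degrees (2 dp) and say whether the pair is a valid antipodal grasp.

α = atan 0.8 = 38.66°;  2α = 77.32°
edge 1: e_1 = (-1.48, -1.47);  n_1 = (-0.7047, +0.7095)
edge 2: e_2 = (-0.53, -1.95);  n_2 = (-0.9650, +0.2623)
∠(n_1, n_2) = 29.99°
δ = |180° − 29.99°| = 150.01°
150.01° > 2α = 77.32°  →  invalid

δ = 150.01°, invalid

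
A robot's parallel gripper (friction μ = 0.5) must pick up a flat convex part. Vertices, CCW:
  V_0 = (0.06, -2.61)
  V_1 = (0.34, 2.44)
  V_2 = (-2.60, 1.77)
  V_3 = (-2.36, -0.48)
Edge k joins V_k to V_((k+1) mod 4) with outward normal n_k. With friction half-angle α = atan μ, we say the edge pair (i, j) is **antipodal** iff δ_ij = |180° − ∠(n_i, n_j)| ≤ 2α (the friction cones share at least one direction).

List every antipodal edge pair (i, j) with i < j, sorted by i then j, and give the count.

α = atan 0.5 = 26.57°;  2α = 53.13°
n_0 = (+0.9985, -0.0554)
n_1 = (-0.2222, +0.9750)
n_2 = (-0.9944, -0.1061)
n_3 = (-0.6607, -0.7507)
  (0,1): δ = 73.99°  ·
  (0,2): δ = 9.26°  ✓
  (0,3): δ = 51.82°  ✓
  (1,2): δ = 96.75°  ·
  (1,3): δ = 54.19°  ·
  (2,3): δ = 137.44°  ·
antipodal pairs: 2

count = 2; pairs: (0,2), (0,3)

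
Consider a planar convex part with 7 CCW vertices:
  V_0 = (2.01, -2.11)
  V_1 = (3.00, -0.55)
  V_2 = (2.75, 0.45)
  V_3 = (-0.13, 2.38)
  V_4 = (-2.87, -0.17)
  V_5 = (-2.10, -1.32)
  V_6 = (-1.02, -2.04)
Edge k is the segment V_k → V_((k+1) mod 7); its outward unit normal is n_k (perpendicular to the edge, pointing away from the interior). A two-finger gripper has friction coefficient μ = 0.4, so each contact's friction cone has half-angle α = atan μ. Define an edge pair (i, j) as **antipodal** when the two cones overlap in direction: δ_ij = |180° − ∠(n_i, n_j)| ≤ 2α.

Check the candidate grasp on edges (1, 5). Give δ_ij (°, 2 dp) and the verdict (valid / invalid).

δ = 42.27°, valid

α = atan 0.4 = 21.80°;  2α = 43.60°
edge 1: e_1 = (-0.25, +1.00);  n_1 = (+0.9701, +0.2425)
edge 5: e_5 = (+1.08, -0.72);  n_5 = (-0.5547, -0.8321)
∠(n_1, n_5) = 137.73°
δ = |180° − 137.73°| = 42.27°
42.27° ≤ 2α = 43.60°  →  valid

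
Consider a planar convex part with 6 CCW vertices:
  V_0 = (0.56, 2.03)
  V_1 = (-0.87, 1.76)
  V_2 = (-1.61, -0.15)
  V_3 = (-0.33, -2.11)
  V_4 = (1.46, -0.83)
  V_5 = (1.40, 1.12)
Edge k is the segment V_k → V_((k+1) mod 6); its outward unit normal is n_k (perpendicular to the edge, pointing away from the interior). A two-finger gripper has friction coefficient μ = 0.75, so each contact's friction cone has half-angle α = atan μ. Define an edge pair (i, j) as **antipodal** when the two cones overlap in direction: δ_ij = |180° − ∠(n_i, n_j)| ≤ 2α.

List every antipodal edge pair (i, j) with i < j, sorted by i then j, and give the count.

α = atan 0.75 = 36.87°;  2α = 73.74°
n_0 = (-0.1855, +0.9826)
n_1 = (-0.9325, +0.3613)
n_2 = (-0.8373, -0.5468)
n_3 = (+0.5817, -0.8134)
n_4 = (+0.9995, +0.0308)
n_5 = (+0.7348, +0.6783)
  (0,1): δ = 121.87°  ·
  (0,2): δ = 67.55°  ✓
  (0,3): δ = 24.88°  ✓
  (0,4): δ = 81.07°  ·
  (0,5): δ = 122.02°  ·
  (1,2): δ = 125.67°  ·
  (1,3): δ = 33.25°  ✓
  (1,4): δ = 22.94°  ✓
  (1,5): δ = 63.89°  ✓
  (2,3): δ = 87.58°  ·
  (2,4): δ = 31.38°  ✓
  (2,5): δ = 9.56°  ✓
  (3,4): δ = 123.81°  ·
  (3,5): δ = 82.86°  ·
  (4,5): δ = 139.05°  ·
antipodal pairs: 7

count = 7; pairs: (0,2), (0,3), (1,3), (1,4), (1,5), (2,4), (2,5)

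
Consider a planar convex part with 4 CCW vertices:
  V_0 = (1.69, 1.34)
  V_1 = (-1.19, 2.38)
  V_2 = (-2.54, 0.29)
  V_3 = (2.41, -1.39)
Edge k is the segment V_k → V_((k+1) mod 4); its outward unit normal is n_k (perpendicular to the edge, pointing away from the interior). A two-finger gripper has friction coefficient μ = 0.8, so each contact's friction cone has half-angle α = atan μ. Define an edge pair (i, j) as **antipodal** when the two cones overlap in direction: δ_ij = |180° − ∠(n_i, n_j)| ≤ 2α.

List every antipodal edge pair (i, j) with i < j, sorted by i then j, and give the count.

count = 4; pairs: (0,2), (1,2), (1,3), (2,3)

α = atan 0.8 = 38.66°;  2α = 77.32°
n_0 = (+0.3396, +0.9406)
n_1 = (-0.8400, +0.5426)
n_2 = (-0.3214, -0.9469)
n_3 = (+0.9669, +0.2550)
  (0,1): δ = 103.00°  ·
  (0,2): δ = 1.11°  ✓
  (0,3): δ = 124.63°  ·
  (1,2): δ = 75.89°  ✓
  (1,3): δ = 47.63°  ✓
  (2,3): δ = 56.48°  ✓
antipodal pairs: 4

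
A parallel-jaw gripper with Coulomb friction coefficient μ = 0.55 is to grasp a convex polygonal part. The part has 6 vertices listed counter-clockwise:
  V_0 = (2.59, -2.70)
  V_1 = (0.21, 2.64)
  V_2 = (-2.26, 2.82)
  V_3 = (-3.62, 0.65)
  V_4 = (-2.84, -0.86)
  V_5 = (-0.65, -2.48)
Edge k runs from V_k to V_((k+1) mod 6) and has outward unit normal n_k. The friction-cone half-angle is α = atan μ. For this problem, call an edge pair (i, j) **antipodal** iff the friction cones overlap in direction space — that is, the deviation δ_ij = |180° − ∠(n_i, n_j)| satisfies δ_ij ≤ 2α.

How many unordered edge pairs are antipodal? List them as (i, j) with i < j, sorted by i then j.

count = 5; pairs: (0,2), (0,3), (0,4), (1,4), (1,5)

α = atan 0.55 = 28.81°;  2α = 57.62°
n_0 = (+0.9134, +0.4071)
n_1 = (+0.0727, +0.9974)
n_2 = (-0.8473, +0.5311)
n_3 = (-0.8885, -0.4589)
n_4 = (-0.5947, -0.8039)
n_5 = (-0.0677, -0.9977)
  (0,1): δ = 118.19°  ·
  (0,2): δ = 56.10°  ✓
  (0,3): δ = 3.30°  ✓
  (0,4): δ = 29.49°  ✓
  (0,5): δ = 62.09°  ·
  (1,2): δ = 117.91°  ·
  (1,3): δ = 58.51°  ·
  (1,4): δ = 32.32°  ✓
  (1,5): δ = 0.28°  ✓
  (2,3): δ = 120.60°  ·
  (2,4): δ = 94.41°  ·
  (2,5): δ = 61.81°  ·
  (3,4): δ = 153.81°  ·
  (3,5): δ = 121.20°  ·
  (4,5): δ = 147.39°  ·
antipodal pairs: 5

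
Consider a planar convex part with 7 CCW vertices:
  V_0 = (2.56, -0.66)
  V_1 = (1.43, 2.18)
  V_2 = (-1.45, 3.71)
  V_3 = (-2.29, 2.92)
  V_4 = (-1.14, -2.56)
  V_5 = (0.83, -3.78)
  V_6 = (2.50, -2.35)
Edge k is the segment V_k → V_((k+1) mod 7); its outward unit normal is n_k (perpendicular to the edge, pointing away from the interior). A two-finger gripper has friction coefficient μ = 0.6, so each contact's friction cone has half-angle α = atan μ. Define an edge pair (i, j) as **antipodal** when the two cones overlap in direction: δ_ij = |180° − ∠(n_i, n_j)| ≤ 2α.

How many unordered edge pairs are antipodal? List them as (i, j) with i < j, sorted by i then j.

α = atan 0.6 = 30.96°;  2α = 61.93°
n_0 = (+0.9292, +0.3697)
n_1 = (+0.4692, +0.8831)
n_2 = (-0.6851, +0.7285)
n_3 = (-0.9787, -0.2054)
n_4 = (-0.5265, -0.8502)
n_5 = (+0.6504, -0.7596)
n_6 = (+0.9994, -0.0355)
  (0,1): δ = 139.68°  ·
  (0,2): δ = 68.45°  ·
  (0,3): δ = 9.85°  ✓
  (0,4): δ = 36.53°  ✓
  (0,5): δ = 108.88°  ·
  (0,6): δ = 156.27°  ·
  (1,2): δ = 108.78°  ·
  (1,3): δ = 50.17°  ✓
  (1,4): δ = 3.79°  ✓
  (1,5): δ = 68.55°  ·
  (1,6): δ = 115.95°  ·
  (2,3): δ = 121.39°  ·
  (2,4): δ = 75.01°  ·
  (2,5): δ = 2.67°  ✓
  (2,6): δ = 44.72°  ✓
  (3,4): δ = 133.62°  ·
  (3,5): δ = 61.28°  ✓
  (3,6): δ = 13.89°  ✓
  (4,5): δ = 107.66°  ·
  (4,6): δ = 60.26°  ✓
  (5,6): δ = 132.61°  ·
antipodal pairs: 9

count = 9; pairs: (0,3), (0,4), (1,3), (1,4), (2,5), (2,6), (3,5), (3,6), (4,6)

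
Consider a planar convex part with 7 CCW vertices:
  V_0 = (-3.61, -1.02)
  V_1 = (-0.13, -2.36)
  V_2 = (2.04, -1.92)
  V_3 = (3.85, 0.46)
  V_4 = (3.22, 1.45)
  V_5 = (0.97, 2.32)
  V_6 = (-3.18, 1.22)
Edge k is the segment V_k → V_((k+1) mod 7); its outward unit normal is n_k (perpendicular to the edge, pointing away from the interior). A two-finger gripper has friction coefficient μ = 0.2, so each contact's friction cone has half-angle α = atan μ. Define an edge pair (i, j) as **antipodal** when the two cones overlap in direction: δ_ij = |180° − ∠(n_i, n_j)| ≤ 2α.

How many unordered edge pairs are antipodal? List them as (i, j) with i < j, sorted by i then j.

count = 2; pairs: (0,4), (1,5)

α = atan 0.2 = 11.31°;  2α = 22.62°
n_0 = (-0.3593, -0.9332)
n_1 = (+0.1987, -0.9801)
n_2 = (+0.7960, -0.6053)
n_3 = (+0.8437, +0.5369)
n_4 = (+0.3606, +0.9327)
n_5 = (-0.2562, +0.9666)
n_6 = (-0.9821, +0.1885)
  (0,1): δ = 147.48°  ·
  (0,2): δ = 106.19°  ·
  (0,3): δ = 36.47°  ·
  (0,4): δ = 0.08°  ✓
  (0,5): δ = 35.91°  ·
  (0,6): δ = 100.19°  ·
  (1,2): δ = 138.72°  ·
  (1,3): δ = 68.99°  ·
  (1,4): δ = 32.60°  ·
  (1,5): δ = 3.38°  ✓
  (1,6): δ = 67.67°  ·
  (2,3): δ = 110.28°  ·
  (2,4): δ = 73.89°  ·
  (2,5): δ = 37.90°  ·
  (2,6): δ = 26.39°  ·
  (3,4): δ = 143.61°  ·
  (3,5): δ = 107.63°  ·
  (3,6): δ = 43.34°  ·
  (4,5): δ = 144.01°  ·
  (4,6): δ = 79.73°  ·
  (5,6): δ = 115.71°  ·
antipodal pairs: 2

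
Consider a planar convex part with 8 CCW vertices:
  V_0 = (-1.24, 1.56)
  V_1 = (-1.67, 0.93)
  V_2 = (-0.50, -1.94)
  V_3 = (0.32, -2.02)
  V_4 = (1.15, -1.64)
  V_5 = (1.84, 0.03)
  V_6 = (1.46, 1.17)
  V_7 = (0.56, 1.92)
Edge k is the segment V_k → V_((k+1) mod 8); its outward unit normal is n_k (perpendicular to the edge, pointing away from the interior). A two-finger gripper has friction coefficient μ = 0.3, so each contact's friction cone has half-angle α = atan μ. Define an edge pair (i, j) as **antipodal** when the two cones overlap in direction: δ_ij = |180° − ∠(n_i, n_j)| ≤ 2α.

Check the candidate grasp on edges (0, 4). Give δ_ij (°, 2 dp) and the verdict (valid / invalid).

α = atan 0.3 = 16.70°;  2α = 33.40°
edge 0: e_0 = (-0.43, -0.63);  n_0 = (-0.8259, +0.5637)
edge 4: e_4 = (+0.69, +1.67);  n_4 = (+0.9242, -0.3819)
∠(n_0, n_4) = 168.13°
δ = |180° − 168.13°| = 11.87°
11.87° ≤ 2α = 33.40°  →  valid

δ = 11.87°, valid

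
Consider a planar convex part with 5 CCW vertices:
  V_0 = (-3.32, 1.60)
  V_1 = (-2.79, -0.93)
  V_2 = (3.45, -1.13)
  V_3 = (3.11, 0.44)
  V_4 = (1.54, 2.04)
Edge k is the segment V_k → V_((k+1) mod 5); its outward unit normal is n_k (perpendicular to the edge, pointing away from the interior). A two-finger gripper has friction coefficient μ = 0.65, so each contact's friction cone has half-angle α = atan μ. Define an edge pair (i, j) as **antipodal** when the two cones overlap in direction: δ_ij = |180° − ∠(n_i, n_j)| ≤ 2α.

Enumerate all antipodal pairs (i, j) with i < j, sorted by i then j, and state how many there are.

count = 4; pairs: (0,2), (0,3), (1,3), (1,4)

α = atan 0.65 = 33.02°;  2α = 66.05°
n_0 = (-0.9788, -0.2050)
n_1 = (-0.0320, -0.9995)
n_2 = (+0.9773, +0.2117)
n_3 = (+0.7138, +0.7004)
n_4 = (-0.0902, +0.9959)
  (0,1): δ = 103.67°  ·
  (0,2): δ = 0.39°  ✓
  (0,3): δ = 32.63°  ✓
  (0,4): δ = 83.34°  ·
  (1,2): δ = 75.94°  ·
  (1,3): δ = 43.71°  ✓
  (1,4): δ = 7.01°  ✓
  (2,3): δ = 147.76°  ·
  (2,4): δ = 97.05°  ·
  (3,4): δ = 129.28°  ·
antipodal pairs: 4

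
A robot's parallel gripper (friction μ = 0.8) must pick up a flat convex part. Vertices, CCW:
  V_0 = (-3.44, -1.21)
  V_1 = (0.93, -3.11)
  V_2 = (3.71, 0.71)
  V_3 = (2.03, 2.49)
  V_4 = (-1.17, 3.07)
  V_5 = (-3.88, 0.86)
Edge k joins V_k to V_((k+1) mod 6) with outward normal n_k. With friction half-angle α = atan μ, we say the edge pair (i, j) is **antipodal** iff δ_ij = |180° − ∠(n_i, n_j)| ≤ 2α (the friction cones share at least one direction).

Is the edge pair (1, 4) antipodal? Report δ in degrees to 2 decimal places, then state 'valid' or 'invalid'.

α = atan 0.8 = 38.66°;  2α = 77.32°
edge 1: e_1 = (+2.78, +3.82);  n_1 = (+0.8086, -0.5884)
edge 4: e_4 = (-2.71, -2.21);  n_4 = (-0.6320, +0.7750)
∠(n_1, n_4) = 165.24°
δ = |180° − 165.24°| = 14.76°
14.76° ≤ 2α = 77.32°  →  valid

δ = 14.76°, valid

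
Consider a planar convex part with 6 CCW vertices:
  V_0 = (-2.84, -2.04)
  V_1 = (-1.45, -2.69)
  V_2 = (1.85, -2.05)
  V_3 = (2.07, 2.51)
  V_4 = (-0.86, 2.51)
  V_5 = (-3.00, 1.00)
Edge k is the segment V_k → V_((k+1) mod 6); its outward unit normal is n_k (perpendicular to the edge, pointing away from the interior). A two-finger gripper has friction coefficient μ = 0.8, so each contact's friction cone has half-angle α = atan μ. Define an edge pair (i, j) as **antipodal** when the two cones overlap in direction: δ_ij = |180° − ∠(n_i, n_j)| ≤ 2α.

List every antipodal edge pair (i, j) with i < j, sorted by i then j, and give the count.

count = 7; pairs: (0,2), (0,3), (0,4), (1,3), (1,4), (2,4), (2,5)

α = atan 0.8 = 38.66°;  2α = 77.32°
n_0 = (-0.4236, -0.9058)
n_1 = (+0.1904, -0.9817)
n_2 = (+0.9988, -0.0482)
n_3 = (+0.0000, +1.0000)
n_4 = (-0.5765, +0.8171)
n_5 = (-0.9986, -0.0526)
  (0,1): δ = 143.96°  ·
  (0,2): δ = 67.70°  ✓
  (0,3): δ = 25.06°  ✓
  (0,4): δ = 60.27°  ✓
  (0,5): δ = 118.07°  ·
  (1,2): δ = 103.74°  ·
  (1,3): δ = 10.98°  ✓
  (1,4): δ = 24.23°  ✓
  (1,5): δ = 82.04°  ·
  (2,3): δ = 87.24°  ·
  (2,4): δ = 52.03°  ✓
  (2,5): δ = 5.77°  ✓
  (3,4): δ = 144.79°  ·
  (3,5): δ = 86.99°  ·
  (4,5): δ = 122.19°  ·
antipodal pairs: 7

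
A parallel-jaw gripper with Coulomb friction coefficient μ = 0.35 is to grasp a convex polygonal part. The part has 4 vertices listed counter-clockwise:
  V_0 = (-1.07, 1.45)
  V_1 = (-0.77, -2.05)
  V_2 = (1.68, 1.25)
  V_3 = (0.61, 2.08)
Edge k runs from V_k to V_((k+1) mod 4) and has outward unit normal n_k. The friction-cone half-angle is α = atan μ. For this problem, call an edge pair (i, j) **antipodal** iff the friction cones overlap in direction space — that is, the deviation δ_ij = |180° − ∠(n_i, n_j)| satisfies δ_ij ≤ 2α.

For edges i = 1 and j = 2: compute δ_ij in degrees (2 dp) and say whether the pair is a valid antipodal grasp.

δ = 91.21°, invalid

α = atan 0.35 = 19.29°;  2α = 38.58°
edge 1: e_1 = (+2.45, +3.30);  n_1 = (+0.8029, -0.5961)
edge 2: e_2 = (-1.07, +0.83);  n_2 = (+0.6129, +0.7901)
∠(n_1, n_2) = 88.79°
δ = |180° − 88.79°| = 91.21°
91.21° > 2α = 38.58°  →  invalid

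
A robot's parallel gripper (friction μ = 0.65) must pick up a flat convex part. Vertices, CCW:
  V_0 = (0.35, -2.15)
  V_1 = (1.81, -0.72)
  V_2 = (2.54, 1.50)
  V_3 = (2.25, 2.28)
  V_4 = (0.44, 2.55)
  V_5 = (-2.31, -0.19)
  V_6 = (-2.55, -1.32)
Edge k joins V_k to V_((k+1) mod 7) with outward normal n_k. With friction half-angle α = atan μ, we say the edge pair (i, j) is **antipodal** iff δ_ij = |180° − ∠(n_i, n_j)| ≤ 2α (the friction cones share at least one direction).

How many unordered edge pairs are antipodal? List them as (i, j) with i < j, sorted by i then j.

α = atan 0.65 = 33.02°;  2α = 66.05°
n_0 = (+0.6997, -0.7144)
n_1 = (+0.9500, -0.3124)
n_2 = (+0.9373, +0.3485)
n_3 = (+0.1475, +0.9891)
n_4 = (-0.7058, +0.7084)
n_5 = (-0.9782, +0.2078)
n_6 = (-0.2752, -0.9614)
  (0,1): δ = 152.61°  ·
  (0,2): δ = 114.01°  ·
  (0,3): δ = 52.89°  ✓
  (0,4): δ = 0.49°  ✓
  (0,5): δ = 33.60°  ✓
  (0,6): δ = 119.62°  ·
  (1,2): δ = 141.40°  ·
  (1,3): δ = 80.28°  ·
  (1,4): δ = 26.90°  ✓
  (1,5): δ = 6.21°  ✓
  (1,6): δ = 92.23°  ·
  (2,3): δ = 118.88°  ·
  (2,4): δ = 65.50°  ✓
  (2,5): δ = 32.39°  ✓
  (2,6): δ = 53.63°  ✓
  (3,4): δ = 126.62°  ·
  (3,5): δ = 93.51°  ·
  (3,6): δ = 7.49°  ✓
  (4,5): δ = 146.89°  ·
  (4,6): δ = 60.87°  ✓
  (5,6): δ = 93.98°  ·
antipodal pairs: 10

count = 10; pairs: (0,3), (0,4), (0,5), (1,4), (1,5), (2,4), (2,5), (2,6), (3,6), (4,6)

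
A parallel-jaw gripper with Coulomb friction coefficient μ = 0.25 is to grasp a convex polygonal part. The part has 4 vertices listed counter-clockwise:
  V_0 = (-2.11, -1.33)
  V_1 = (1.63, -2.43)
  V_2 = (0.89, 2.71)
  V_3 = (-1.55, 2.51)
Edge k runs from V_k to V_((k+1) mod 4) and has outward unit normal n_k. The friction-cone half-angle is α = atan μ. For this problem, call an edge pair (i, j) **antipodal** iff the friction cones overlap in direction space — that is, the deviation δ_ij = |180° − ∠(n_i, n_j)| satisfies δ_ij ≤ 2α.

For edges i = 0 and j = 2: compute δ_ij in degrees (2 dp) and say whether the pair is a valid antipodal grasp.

δ = 21.08°, valid

α = atan 0.25 = 14.04°;  2α = 28.07°
edge 0: e_0 = (+3.74, -1.10);  n_0 = (-0.2822, -0.9594)
edge 2: e_2 = (-2.44, -0.20);  n_2 = (-0.0817, +0.9967)
∠(n_0, n_2) = 158.92°
δ = |180° − 158.92°| = 21.08°
21.08° ≤ 2α = 28.07°  →  valid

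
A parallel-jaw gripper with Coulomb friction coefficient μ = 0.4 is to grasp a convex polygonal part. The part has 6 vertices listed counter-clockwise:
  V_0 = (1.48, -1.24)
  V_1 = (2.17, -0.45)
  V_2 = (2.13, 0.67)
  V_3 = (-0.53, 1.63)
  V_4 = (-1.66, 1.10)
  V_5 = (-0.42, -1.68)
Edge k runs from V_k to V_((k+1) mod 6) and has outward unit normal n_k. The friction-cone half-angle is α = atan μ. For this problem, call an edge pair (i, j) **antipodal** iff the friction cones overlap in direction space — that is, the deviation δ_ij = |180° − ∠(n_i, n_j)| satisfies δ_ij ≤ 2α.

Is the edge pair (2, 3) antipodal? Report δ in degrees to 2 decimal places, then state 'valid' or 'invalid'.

α = atan 0.4 = 21.80°;  2α = 43.60°
edge 2: e_2 = (-2.66, +0.96);  n_2 = (+0.3395, +0.9406)
edge 3: e_3 = (-1.13, -0.53);  n_3 = (-0.4246, +0.9054)
∠(n_2, n_3) = 44.97°
δ = |180° − 44.97°| = 135.03°
135.03° > 2α = 43.60°  →  invalid

δ = 135.03°, invalid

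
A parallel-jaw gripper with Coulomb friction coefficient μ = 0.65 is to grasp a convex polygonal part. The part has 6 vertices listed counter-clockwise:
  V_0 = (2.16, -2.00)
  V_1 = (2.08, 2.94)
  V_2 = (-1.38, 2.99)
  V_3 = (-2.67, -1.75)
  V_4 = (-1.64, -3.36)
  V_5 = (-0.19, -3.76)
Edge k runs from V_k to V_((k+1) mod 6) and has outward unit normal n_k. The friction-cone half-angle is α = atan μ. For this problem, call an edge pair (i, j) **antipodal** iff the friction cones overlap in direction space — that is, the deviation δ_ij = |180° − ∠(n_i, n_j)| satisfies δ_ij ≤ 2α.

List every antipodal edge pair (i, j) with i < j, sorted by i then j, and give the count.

α = atan 0.65 = 33.02°;  2α = 66.05°
n_0 = (+0.9999, +0.0162)
n_1 = (+0.0144, +0.9999)
n_2 = (-0.9649, +0.2626)
n_3 = (-0.8424, -0.5389)
n_4 = (-0.2659, -0.9640)
n_5 = (+0.5995, -0.8004)
  (0,1): δ = 91.76°  ·
  (0,2): δ = 16.15°  ✓
  (0,3): δ = 31.68°  ✓
  (0,4): δ = 73.65°  ·
  (0,5): δ = 125.90°  ·
  (1,2): δ = 104.40°  ·
  (1,3): δ = 56.56°  ✓
  (1,4): δ = 14.59°  ✓
  (1,5): δ = 37.66°  ✓
  (2,3): δ = 132.17°  ·
  (2,4): δ = 90.20°  ·
  (2,5): δ = 37.94°  ✓
  (3,4): δ = 138.03°  ·
  (3,5): δ = 85.78°  ·
  (4,5): δ = 127.75°  ·
antipodal pairs: 6

count = 6; pairs: (0,2), (0,3), (1,3), (1,4), (1,5), (2,5)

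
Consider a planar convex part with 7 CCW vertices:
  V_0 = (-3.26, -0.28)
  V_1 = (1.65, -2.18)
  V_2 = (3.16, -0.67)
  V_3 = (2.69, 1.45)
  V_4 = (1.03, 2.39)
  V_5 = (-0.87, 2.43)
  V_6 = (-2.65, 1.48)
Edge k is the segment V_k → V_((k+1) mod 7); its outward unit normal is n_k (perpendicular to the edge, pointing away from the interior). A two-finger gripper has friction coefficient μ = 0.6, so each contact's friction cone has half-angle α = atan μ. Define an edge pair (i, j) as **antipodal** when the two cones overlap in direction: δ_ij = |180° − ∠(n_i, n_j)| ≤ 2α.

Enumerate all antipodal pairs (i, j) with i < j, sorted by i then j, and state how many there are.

α = atan 0.6 = 30.96°;  2α = 61.93°
n_0 = (-0.3609, -0.9326)
n_1 = (+0.7071, -0.7071)
n_2 = (+0.9763, +0.2164)
n_3 = (+0.4927, +0.8702)
n_4 = (+0.0210, +0.9998)
n_5 = (-0.4708, +0.8822)
n_6 = (-0.9449, +0.3275)
  (0,1): δ = 113.85°  ·
  (0,2): δ = 56.35°  ✓
  (0,3): δ = 8.37°  ✓
  (0,4): δ = 19.95°  ✓
  (0,5): δ = 49.24°  ✓
  (0,6): δ = 92.04°  ·
  (1,2): δ = 122.50°  ·
  (1,3): δ = 74.52°  ·
  (1,4): δ = 46.21°  ✓
  (1,5): δ = 16.91°  ✓
  (1,6): δ = 25.88°  ✓
  (2,3): δ = 132.02°  ·
  (2,4): δ = 103.71°  ·
  (2,5): δ = 74.41°  ·
  (2,6): δ = 31.62°  ✓
  (3,4): δ = 151.68°  ·
  (3,5): δ = 122.39°  ·
  (3,6): δ = 79.59°  ·
  (4,5): δ = 150.70°  ·
  (4,6): δ = 107.91°  ·
  (5,6): δ = 137.21°  ·
antipodal pairs: 8

count = 8; pairs: (0,2), (0,3), (0,4), (0,5), (1,4), (1,5), (1,6), (2,6)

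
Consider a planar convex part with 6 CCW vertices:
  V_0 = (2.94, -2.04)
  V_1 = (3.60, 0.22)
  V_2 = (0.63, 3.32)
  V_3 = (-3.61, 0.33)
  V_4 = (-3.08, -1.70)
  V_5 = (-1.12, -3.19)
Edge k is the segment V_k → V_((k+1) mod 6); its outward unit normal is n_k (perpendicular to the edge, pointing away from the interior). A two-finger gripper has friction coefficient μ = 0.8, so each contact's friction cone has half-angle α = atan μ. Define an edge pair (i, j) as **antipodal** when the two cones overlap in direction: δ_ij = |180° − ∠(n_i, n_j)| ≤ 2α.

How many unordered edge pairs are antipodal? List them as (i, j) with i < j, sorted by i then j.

count = 8; pairs: (0,2), (0,3), (0,4), (1,3), (1,4), (1,5), (2,4), (2,5)

α = atan 0.8 = 38.66°;  2α = 77.32°
n_0 = (+0.9599, -0.2803)
n_1 = (+0.7221, +0.6918)
n_2 = (-0.5763, +0.8172)
n_3 = (-0.9676, -0.2526)
n_4 = (-0.6052, -0.7961)
n_5 = (+0.2725, -0.9621)
  (0,1): δ = 119.95°  ·
  (0,2): δ = 38.53°  ✓
  (0,3): δ = 30.91°  ✓
  (0,4): δ = 69.04°  ✓
  (0,5): δ = 122.09°  ·
  (1,2): δ = 98.58°  ·
  (1,3): δ = 29.14°  ✓
  (1,4): δ = 8.98°  ✓
  (1,5): δ = 62.04°  ✓
  (2,3): δ = 110.56°  ·
  (2,4): δ = 72.43°  ✓
  (2,5): δ = 19.38°  ✓
  (3,4): δ = 141.87°  ·
  (3,5): δ = 88.82°  ·
  (4,5): δ = 126.94°  ·
antipodal pairs: 8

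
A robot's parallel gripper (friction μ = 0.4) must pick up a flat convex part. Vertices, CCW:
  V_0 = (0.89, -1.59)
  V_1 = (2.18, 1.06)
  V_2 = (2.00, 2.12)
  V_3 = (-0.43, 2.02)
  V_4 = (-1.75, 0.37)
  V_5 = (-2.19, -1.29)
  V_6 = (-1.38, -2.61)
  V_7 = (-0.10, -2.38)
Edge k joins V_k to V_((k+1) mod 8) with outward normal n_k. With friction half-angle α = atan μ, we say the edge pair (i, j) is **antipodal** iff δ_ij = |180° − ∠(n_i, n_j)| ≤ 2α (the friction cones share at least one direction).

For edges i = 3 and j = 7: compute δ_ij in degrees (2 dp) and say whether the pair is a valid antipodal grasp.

δ = 12.75°, valid

α = atan 0.4 = 21.80°;  2α = 43.60°
edge 3: e_3 = (-1.32, -1.65);  n_3 = (-0.7809, +0.6247)
edge 7: e_7 = (+0.99, +0.79);  n_7 = (+0.6237, -0.7816)
∠(n_3, n_7) = 167.25°
δ = |180° − 167.25°| = 12.75°
12.75° ≤ 2α = 43.60°  →  valid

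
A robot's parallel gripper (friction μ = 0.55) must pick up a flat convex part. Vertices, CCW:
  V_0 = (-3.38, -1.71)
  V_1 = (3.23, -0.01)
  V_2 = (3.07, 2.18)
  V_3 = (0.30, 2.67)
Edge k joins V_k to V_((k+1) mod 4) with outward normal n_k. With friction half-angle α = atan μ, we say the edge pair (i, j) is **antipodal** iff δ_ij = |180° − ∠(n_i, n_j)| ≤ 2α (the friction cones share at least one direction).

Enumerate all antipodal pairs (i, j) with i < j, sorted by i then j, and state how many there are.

count = 3; pairs: (0,2), (0,3), (1,3)

α = atan 0.55 = 28.81°;  2α = 57.62°
n_0 = (+0.2491, -0.9685)
n_1 = (+0.9973, +0.0729)
n_2 = (+0.1742, +0.9847)
n_3 = (-0.7656, +0.6433)
  (0,1): δ = 100.24°  ·
  (0,2): δ = 24.45°  ✓
  (0,3): δ = 35.54°  ✓
  (1,2): δ = 104.21°  ·
  (1,3): δ = 44.21°  ✓
  (2,3): δ = 120.00°  ·
antipodal pairs: 3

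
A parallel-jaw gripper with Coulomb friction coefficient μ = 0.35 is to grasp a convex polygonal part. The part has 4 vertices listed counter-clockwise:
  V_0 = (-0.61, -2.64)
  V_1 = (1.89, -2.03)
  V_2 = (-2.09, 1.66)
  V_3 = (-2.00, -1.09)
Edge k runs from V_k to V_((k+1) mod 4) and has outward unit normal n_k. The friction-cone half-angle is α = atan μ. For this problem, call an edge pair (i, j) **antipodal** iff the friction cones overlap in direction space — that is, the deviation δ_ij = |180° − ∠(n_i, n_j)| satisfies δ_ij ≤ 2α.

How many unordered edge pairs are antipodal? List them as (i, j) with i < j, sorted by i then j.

count = 1; pairs: (1,3)

α = atan 0.35 = 19.29°;  2α = 38.58°
n_0 = (+0.2370, -0.9715)
n_1 = (+0.6799, +0.7333)
n_2 = (-0.9995, -0.0327)
n_3 = (-0.7445, -0.6676)
  (0,1): δ = 56.55°  ·
  (0,2): δ = 78.16°  ·
  (0,3): δ = 118.17°  ·
  (1,2): δ = 45.29°  ·
  (1,3): δ = 5.28°  ✓
  (2,3): δ = 139.99°  ·
antipodal pairs: 1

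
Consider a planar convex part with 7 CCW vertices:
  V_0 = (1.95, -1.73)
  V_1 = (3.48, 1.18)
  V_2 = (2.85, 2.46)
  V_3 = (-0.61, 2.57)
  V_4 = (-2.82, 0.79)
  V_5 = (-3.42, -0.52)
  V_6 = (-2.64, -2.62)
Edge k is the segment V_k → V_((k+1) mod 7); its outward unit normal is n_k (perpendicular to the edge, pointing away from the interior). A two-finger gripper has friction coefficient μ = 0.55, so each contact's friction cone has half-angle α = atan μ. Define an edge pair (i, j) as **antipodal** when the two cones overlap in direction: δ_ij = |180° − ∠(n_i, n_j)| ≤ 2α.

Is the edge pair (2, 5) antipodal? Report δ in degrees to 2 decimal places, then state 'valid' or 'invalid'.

δ = 67.80°, invalid

α = atan 0.55 = 28.81°;  2α = 57.62°
edge 2: e_2 = (-3.46, +0.11);  n_2 = (+0.0318, +0.9995)
edge 5: e_5 = (+0.78, -2.10);  n_5 = (-0.9374, -0.3482)
∠(n_2, n_5) = 112.20°
δ = |180° − 112.20°| = 67.80°
67.80° > 2α = 57.62°  →  invalid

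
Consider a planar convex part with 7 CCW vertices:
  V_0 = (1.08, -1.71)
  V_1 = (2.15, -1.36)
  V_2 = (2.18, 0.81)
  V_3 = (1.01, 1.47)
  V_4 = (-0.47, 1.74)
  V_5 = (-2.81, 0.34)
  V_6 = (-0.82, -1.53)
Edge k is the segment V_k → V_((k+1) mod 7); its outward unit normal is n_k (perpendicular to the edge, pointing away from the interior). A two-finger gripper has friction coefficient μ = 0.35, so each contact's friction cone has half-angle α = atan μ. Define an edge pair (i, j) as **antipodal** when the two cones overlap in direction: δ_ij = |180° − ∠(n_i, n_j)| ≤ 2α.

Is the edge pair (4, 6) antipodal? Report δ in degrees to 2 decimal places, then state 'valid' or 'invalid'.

α = atan 0.35 = 19.29°;  2α = 38.58°
edge 4: e_4 = (-2.34, -1.40);  n_4 = (-0.5134, +0.8581)
edge 6: e_6 = (+1.90, -0.18);  n_6 = (-0.0943, -0.9955)
∠(n_4, n_6) = 143.70°
δ = |180° − 143.70°| = 36.30°
36.30° ≤ 2α = 38.58°  →  valid

δ = 36.30°, valid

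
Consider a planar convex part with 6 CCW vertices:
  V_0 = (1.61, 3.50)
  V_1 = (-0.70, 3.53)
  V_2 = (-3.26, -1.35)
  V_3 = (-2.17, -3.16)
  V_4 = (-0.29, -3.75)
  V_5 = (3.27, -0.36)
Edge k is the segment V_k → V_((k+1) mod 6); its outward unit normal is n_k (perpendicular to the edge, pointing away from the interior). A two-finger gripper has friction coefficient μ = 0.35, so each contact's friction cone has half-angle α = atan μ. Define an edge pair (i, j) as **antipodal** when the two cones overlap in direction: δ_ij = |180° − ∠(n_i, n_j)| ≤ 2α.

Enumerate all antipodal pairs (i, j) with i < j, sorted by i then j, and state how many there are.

count = 3; pairs: (0,3), (1,4), (2,5)

α = atan 0.35 = 19.29°;  2α = 38.58°
n_0 = (+0.0130, +0.9999)
n_1 = (-0.8855, +0.4645)
n_2 = (-0.8567, -0.5159)
n_3 = (-0.2994, -0.9541)
n_4 = (+0.6896, -0.7242)
n_5 = (+0.9187, +0.3951)
  (0,1): δ = 116.94°  ·
  (0,2): δ = 58.20°  ·
  (0,3): δ = 16.68°  ✓
  (0,4): δ = 44.34°  ·
  (0,5): δ = 114.01°  ·
  (1,2): δ = 121.26°  ·
  (1,3): δ = 79.74°  ·
  (1,4): δ = 18.72°  ✓
  (1,5): δ = 50.95°  ·
  (2,3): δ = 138.48°  ·
  (2,4): δ = 77.46°  ·
  (2,5): δ = 7.79°  ✓
  (3,4): δ = 118.98°  ·
  (3,5): δ = 49.31°  ·
  (4,5): δ = 110.33°  ·
antipodal pairs: 3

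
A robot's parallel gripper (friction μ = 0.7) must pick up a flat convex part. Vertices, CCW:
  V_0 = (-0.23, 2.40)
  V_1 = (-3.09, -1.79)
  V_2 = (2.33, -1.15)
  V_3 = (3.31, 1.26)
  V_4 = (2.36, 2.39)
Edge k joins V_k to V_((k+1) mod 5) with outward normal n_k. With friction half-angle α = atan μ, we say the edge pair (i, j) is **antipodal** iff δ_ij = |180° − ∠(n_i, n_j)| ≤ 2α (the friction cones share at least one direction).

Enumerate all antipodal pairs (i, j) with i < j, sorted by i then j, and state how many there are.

count = 5; pairs: (0,1), (0,2), (1,3), (1,4), (2,4)

α = atan 0.7 = 34.99°;  2α = 69.98°
n_0 = (-0.8259, +0.5638)
n_1 = (+0.1173, -0.9931)
n_2 = (+0.9263, -0.3767)
n_3 = (+0.7654, +0.6435)
n_4 = (+0.0039, +1.0000)
  (0,1): δ = 48.95°  ✓
  (0,2): δ = 12.19°  ✓
  (0,3): δ = 74.37°  ·
  (0,4): δ = 124.10°  ·
  (1,2): δ = 118.86°  ·
  (1,3): δ = 56.68°  ✓
  (1,4): δ = 6.96°  ✓
  (2,3): δ = 117.82°  ·
  (2,4): δ = 68.09°  ✓
  (3,4): δ = 130.28°  ·
antipodal pairs: 5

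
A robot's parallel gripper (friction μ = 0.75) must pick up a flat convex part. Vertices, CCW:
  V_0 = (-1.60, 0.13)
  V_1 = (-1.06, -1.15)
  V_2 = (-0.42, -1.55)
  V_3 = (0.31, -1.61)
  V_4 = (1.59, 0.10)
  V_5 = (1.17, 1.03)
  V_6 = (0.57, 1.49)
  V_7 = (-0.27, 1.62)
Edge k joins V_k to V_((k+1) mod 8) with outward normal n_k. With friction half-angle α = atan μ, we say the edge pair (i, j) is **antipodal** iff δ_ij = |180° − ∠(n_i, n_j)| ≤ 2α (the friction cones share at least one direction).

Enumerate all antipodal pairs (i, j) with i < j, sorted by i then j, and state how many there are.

α = atan 0.75 = 36.87°;  2α = 73.74°
n_0 = (-0.9214, -0.3887)
n_1 = (-0.5300, -0.8480)
n_2 = (-0.0819, -0.9966)
n_3 = (+0.8006, -0.5993)
n_4 = (+0.9114, +0.4116)
n_5 = (+0.6084, +0.7936)
n_6 = (+0.1529, +0.9882)
n_7 = (-0.7460, +0.6659)
  (0,1): δ = 144.88°  ·
  (0,2): δ = 117.57°  ·
  (0,3): δ = 59.69°  ✓
  (0,4): δ = 1.43°  ✓
  (0,5): δ = 29.65°  ✓
  (0,6): δ = 58.33°  ✓
  (0,7): δ = 115.37°  ·
  (1,2): δ = 152.69°  ·
  (1,3): δ = 94.81°  ·
  (1,4): δ = 33.69°  ✓
  (1,5): δ = 5.47°  ✓
  (1,6): δ = 23.21°  ✓
  (1,7): δ = 80.25°  ·
  (2,3): δ = 122.12°  ·
  (2,4): δ = 61.00°  ✓
  (2,5): δ = 32.78°  ✓
  (2,6): δ = 4.10°  ✓
  (2,7): δ = 52.95°  ✓
  (3,4): δ = 118.88°  ·
  (3,5): δ = 90.66°  ·
  (3,6): δ = 61.98°  ✓
  (3,7): δ = 4.94°  ✓
  (4,5): δ = 151.78°  ·
  (4,6): δ = 123.10°  ·
  (4,7): δ = 66.06°  ✓
  (5,6): δ = 151.32°  ·
  (5,7): δ = 94.28°  ·
  (6,7): δ = 122.96°  ·
antipodal pairs: 14

count = 14; pairs: (0,3), (0,4), (0,5), (0,6), (1,4), (1,5), (1,6), (2,4), (2,5), (2,6), (2,7), (3,6), (3,7), (4,7)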